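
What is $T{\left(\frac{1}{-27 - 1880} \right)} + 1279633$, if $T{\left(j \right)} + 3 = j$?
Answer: $\frac{2440254409}{1907} \approx 1.2796 \cdot 10^{6}$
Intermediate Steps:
$T{\left(j \right)} = -3 + j$
$T{\left(\frac{1}{-27 - 1880} \right)} + 1279633 = \left(-3 + \frac{1}{-27 - 1880}\right) + 1279633 = \left(-3 + \frac{1}{-1907}\right) + 1279633 = \left(-3 - \frac{1}{1907}\right) + 1279633 = - \frac{5722}{1907} + 1279633 = \frac{2440254409}{1907}$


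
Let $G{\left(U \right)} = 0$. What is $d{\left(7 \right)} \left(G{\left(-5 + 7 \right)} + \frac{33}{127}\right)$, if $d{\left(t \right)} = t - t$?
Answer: $0$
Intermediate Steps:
$d{\left(t \right)} = 0$
$d{\left(7 \right)} \left(G{\left(-5 + 7 \right)} + \frac{33}{127}\right) = 0 \left(0 + \frac{33}{127}\right) = 0 \cdot \frac{33}{127} = 0$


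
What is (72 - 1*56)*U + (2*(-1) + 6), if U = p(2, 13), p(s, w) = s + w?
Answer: 244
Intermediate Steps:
U = 15 (U = 2 + 13 = 15)
(72 - 1*56)*U + (2*(-1) + 6) = (72 - 1*56)*15 + (2*(-1) + 6) = (72 - 56)*15 + (-2 + 6) = 16*15 + 4 = 240 + 4 = 244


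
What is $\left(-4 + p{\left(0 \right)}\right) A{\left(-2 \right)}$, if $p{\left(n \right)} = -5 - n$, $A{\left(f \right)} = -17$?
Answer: $153$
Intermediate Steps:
$\left(-4 + p{\left(0 \right)}\right) A{\left(-2 \right)} = \left(-4 - 5\right) \left(-17\right) = \left(-9\right) \left(-17\right) = 153$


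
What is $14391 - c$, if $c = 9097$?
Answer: $5294$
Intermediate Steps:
$14391 - c = 14391 - 9097 = 5294$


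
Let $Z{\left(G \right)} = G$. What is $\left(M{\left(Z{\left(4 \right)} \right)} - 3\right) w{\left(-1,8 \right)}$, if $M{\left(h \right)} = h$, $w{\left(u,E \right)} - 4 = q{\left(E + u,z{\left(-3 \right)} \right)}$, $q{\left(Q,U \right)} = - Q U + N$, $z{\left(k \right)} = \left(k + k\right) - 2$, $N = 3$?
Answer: $63$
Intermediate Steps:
$z{\left(k \right)} = -2 + 2 k$ ($z{\left(k \right)} = 2 k - 2 = -2 + 2 k$)
$q{\left(Q,U \right)} = 3 - Q U$ ($q{\left(Q,U \right)} = - Q U + 3 = 3 - Q U$)
$w{\left(u,E \right)} = 7 + 8 E + 8 u$ ($w{\left(u,E \right)} = 4 - \left(-3 + \left(E + u\right) \left(-2 + 2 \left(-3\right)\right)\right) = 4 - \left(-3 + \left(E + u\right) \left(-2 - 6\right)\right) = 4 - \left(-3 + \left(E + u\right) \left(-8\right)\right) = 4 + \left(3 + \left(8 E + 8 u\right)\right) = 4 + \left(3 + 8 E + 8 u\right) = 7 + 8 E + 8 u$)
$\left(M{\left(Z{\left(4 \right)} \right)} - 3\right) w{\left(-1,8 \right)} = \left(4 - 3\right) \left(7 + 8 \cdot 8 + 8 \left(-1\right)\right) = 1 \left(7 + 64 - 8\right) = 1 \cdot 63 = 63$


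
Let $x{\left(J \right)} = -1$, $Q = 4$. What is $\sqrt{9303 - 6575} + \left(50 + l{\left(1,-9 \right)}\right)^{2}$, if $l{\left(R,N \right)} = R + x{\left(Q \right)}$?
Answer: $2500 + 2 \sqrt{682} \approx 2552.2$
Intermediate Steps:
$l{\left(R,N \right)} = -1 + R$ ($l{\left(R,N \right)} = R - 1 = -1 + R$)
$\sqrt{9303 - 6575} + \left(50 + l{\left(1,-9 \right)}\right)^{2} = \sqrt{9303 - 6575} + \left(50 + \left(-1 + 1\right)\right)^{2} = \sqrt{2728} + \left(50 + 0\right)^{2} = 2 \sqrt{682} + 50^{2} = 2 \sqrt{682} + 2500 = 2500 + 2 \sqrt{682}$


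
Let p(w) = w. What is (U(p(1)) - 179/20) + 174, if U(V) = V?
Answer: 3321/20 ≈ 166.05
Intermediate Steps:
(U(p(1)) - 179/20) + 174 = (1 - 179/20) + 174 = -159/20 + 174 = 3321/20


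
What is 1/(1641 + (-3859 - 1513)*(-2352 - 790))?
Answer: 1/16880465 ≈ 5.9240e-8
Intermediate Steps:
1/(1641 + (-3859 - 1513)*(-2352 - 790)) = 1/(1641 - 5372*(-3142)) = 1/(1641 + 16878824) = 1/16880465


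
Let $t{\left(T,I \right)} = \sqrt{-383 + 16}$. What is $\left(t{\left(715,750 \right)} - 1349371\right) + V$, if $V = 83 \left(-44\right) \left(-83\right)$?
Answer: $-1046255 + i \sqrt{367} \approx -1.0463 \cdot 10^{6} + 19.157 i$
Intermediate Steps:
$V = 303116$ ($V = \left(-3652\right) \left(-83\right) = 303116$)
$t{\left(T,I \right)} = i \sqrt{367}$ ($t{\left(T,I \right)} = \sqrt{-367} = i \sqrt{367}$)
$\left(t{\left(715,750 \right)} - 1349371\right) + V = \left(i \sqrt{367} - 1349371\right) + 303116 = \left(-1349371 + i \sqrt{367}\right) + 303116 = -1046255 + i \sqrt{367}$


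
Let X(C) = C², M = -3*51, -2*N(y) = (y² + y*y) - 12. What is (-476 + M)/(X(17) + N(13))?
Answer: -629/126 ≈ -4.9921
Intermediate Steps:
N(y) = 6 - y² (N(y) = -((y² + y*y) - 12)/2 = -((y² + y²) - 12)/2 = -(2*y² - 12)/2 = -(-12 + 2*y²)/2 = 6 - y²)
M = -153
(-476 + M)/(X(17) + N(13)) = (-476 - 153)/(17² + (6 - 1*13²)) = -629/(289 + (6 - 1*169)) = -629/(289 + (6 - 169)) = -629/(289 - 163) = -629/126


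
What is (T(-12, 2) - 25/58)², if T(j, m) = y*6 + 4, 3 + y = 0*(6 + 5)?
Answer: 700569/3364 ≈ 208.25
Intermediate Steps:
y = -3 (y = -3 + 0*(6 + 5) = -3 + 0*11 = -3 + 0 = -3)
T(j, m) = -14 (T(j, m) = -3*6 + 4 = -18 + 4 = -14)
(T(-12, 2) - 25/58)² = (-14 - 25/58)² = (-837/58)² = 700569/3364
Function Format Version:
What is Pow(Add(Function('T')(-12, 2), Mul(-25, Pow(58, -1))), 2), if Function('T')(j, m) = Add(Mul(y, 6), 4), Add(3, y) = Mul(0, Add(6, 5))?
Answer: Rational(700569, 3364) ≈ 208.25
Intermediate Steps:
y = -3 (y = Add(-3, Mul(0, Add(6, 5))) = Add(-3, Mul(0, 11)) = Add(-3, 0) = -3)
Function('T')(j, m) = -14 (Function('T')(j, m) = Add(Mul(-3, 6), 4) = Add(-18, 4) = -14)
Pow(Add(Function('T')(-12, 2), Mul(-25, Pow(58, -1))), 2) = Pow(Add(-14, Mul(-25, Pow(58, -1))), 2) = Pow(Add(-14, Mul(-25, Rational(1, 58))), 2) = Pow(Add(-14, Rational(-25, 58)), 2) = Pow(Rational(-837, 58), 2) = Rational(700569, 3364)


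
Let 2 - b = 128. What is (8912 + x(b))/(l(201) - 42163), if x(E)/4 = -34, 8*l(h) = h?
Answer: -70208/337103 ≈ -0.20827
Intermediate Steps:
b = -126 (b = 2 - 1*128 = 2 - 128 = -126)
l(h) = h/8
x(E) = -136 (x(E) = 4*(-34) = -136)
(8912 + x(b))/(l(201) - 42163) = (8912 - 136)/((⅛)*201 - 42163) = 8776/(201/8 - 42163) = 8776/(-337103/8) = 8776*(-8/337103) = -70208/337103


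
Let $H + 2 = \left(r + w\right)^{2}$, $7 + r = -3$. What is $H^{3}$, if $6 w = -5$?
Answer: $\frac{71628489577}{46656} \approx 1.5352 \cdot 10^{6}$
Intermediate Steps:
$r = -10$ ($r = -7 - 3 = -10$)
$w = - \frac{5}{6}$ ($w = \frac{1}{6} \left(-5\right) = - \frac{5}{6} \approx -0.83333$)
$H = \frac{4153}{36}$ ($H = -2 + \left(-10 - \frac{5}{6}\right)^{2} = -2 + \left(- \frac{65}{6}\right)^{2} = -2 + \frac{4225}{36} = \frac{4153}{36} \approx 115.36$)
$H^{3} = \left(\frac{4153}{36}\right)^{3} = \frac{71628489577}{46656}$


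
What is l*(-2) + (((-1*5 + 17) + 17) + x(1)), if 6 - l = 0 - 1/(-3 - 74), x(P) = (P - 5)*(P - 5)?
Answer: 2543/77 ≈ 33.026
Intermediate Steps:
x(P) = (-5 + P)**2 (x(P) = (-5 + P)*(-5 + P) = (-5 + P)**2)
l = 461/77 (l = 6 - (0 - 1/(-3 - 74)) = 6 - (0 - 1/(-77)) = 6 - (0 - 1*(-1/77)) = 6 - (0 + 1/77) = 6 - 1*1/77 = 6 - 1/77 = 461/77 ≈ 5.9870)
l*(-2) + (((-1*5 + 17) + 17) + x(1)) = (461/77)*(-2) + (((-1*5 + 17) + 17) + (-5 + 1)**2) = -922/77 + (((-5 + 17) + 17) + (-4)**2) = -922/77 + ((12 + 17) + 16) = -922/77 + (29 + 16) = -922/77 + 45 = 2543/77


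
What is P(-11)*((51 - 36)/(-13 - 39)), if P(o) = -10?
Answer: 75/26 ≈ 2.8846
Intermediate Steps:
P(-11)*((51 - 36)/(-13 - 39)) = -10*(51 - 36)/(-13 - 39) = -150/(-52) = -150*(-1)/52 = -10*(-15/52) = 75/26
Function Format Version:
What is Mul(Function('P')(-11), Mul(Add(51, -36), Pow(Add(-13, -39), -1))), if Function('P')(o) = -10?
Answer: Rational(75, 26) ≈ 2.8846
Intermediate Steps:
Mul(Function('P')(-11), Mul(Add(51, -36), Pow(Add(-13, -39), -1))) = Mul(-10, Mul(Add(51, -36), Pow(Add(-13, -39), -1))) = Mul(-10, Mul(15, Pow(-52, -1))) = Mul(-10, Mul(15, Rational(-1, 52))) = Mul(-10, Rational(-15, 52)) = Rational(75, 26)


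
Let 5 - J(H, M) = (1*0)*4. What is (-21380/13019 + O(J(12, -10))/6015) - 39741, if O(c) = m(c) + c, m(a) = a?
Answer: -622443553139/15661857 ≈ -39743.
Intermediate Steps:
J(H, M) = 5 (J(H, M) = 5 - 1*0*4 = 5 - 0*4 = 5 - 1*0 = 5 + 0 = 5)
O(c) = 2*c (O(c) = c + c = 2*c)
(-21380/13019 + O(J(12, -10))/6015) - 39741 = (-21380/13019 + (2*5)/6015) - 39741 = (-21380*1/13019 + 10*(1/6015)) - 39741 = (-21380/13019 + 2/1203) - 39741 = -25694102/15661857 - 39741 = -622443553139/15661857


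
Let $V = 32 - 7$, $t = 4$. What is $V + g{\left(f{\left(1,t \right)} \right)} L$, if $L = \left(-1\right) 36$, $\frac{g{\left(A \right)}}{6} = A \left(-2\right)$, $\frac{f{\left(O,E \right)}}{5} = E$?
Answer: $8665$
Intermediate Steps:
$f{\left(O,E \right)} = 5 E$
$g{\left(A \right)} = - 12 A$ ($g{\left(A \right)} = 6 A \left(-2\right) = 6 \left(- 2 A\right) = - 12 A$)
$V = 25$
$L = -36$
$V + g{\left(f{\left(1,t \right)} \right)} L = 25 + - 12 \cdot 5 \cdot 4 \left(-36\right) = 25 + \left(-12\right) 20 \left(-36\right) = 25 - -8640 = 25 + 8640 = 8665$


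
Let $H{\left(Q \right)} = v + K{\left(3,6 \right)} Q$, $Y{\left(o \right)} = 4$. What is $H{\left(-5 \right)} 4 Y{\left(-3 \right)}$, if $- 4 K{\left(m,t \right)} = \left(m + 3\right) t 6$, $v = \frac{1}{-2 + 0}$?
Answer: $4312$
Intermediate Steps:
$v = - \frac{1}{2}$ ($v = \frac{1}{-2} = - \frac{1}{2} \approx -0.5$)
$K{\left(m,t \right)} = - \frac{3 t \left(3 + m\right)}{2}$ ($K{\left(m,t \right)} = - \frac{\left(m + 3\right) t 6}{4} = - \frac{\left(3 + m\right) 6 t}{4} = - \frac{6 t \left(3 + m\right)}{4} = - \frac{3 t \left(3 + m\right)}{2}$)
$H{\left(Q \right)} = - \frac{1}{2} - 54 Q$ ($H{\left(Q \right)} = - \frac{1}{2} + \left(- \frac{3}{2}\right) 6 \left(3 + 3\right) Q = - \frac{1}{2} + \left(- \frac{3}{2}\right) 6 \cdot 6 Q = - \frac{1}{2} - 54 Q$)
$H{\left(-5 \right)} 4 Y{\left(-3 \right)} = \left(- \frac{1}{2} - -270\right) 4 \cdot 4 = \left(- \frac{1}{2} + 270\right) 4 \cdot 4 = \frac{539}{2} \cdot 4 \cdot 4 = 1078 \cdot 4 = 4312$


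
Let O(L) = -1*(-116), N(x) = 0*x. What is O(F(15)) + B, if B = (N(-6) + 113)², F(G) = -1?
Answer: 12885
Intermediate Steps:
N(x) = 0
O(L) = 116
B = 12769 (B = (0 + 113)² = 113² = 12769)
O(F(15)) + B = 116 + 12769 = 12885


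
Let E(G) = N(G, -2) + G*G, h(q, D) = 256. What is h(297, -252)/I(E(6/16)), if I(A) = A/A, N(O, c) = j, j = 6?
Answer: 256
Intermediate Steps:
N(O, c) = 6
E(G) = 6 + G² (E(G) = 6 + G*G = 6 + G²)
I(A) = 1
h(297, -252)/I(E(6/16)) = 256/1 = 256*1 = 256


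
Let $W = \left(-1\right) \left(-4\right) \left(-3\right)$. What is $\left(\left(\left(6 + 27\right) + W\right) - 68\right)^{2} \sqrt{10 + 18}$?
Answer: $4418 \sqrt{7} \approx 11689.0$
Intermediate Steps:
$W = -12$ ($W = 4 \left(-3\right) = -12$)
$\left(\left(\left(6 + 27\right) + W\right) - 68\right)^{2} \sqrt{10 + 18} = \left(\left(\left(6 + 27\right) - 12\right) - 68\right)^{2} \sqrt{10 + 18} = \left(\left(33 - 12\right) - 68\right)^{2} \sqrt{28} = \left(21 - 68\right)^{2} \cdot 2 \sqrt{7} = \left(-47\right)^{2} \cdot 2 \sqrt{7} = 2209 \cdot 2 \sqrt{7} = 4418 \sqrt{7}$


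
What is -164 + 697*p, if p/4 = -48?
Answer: -133988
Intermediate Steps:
p = -192 (p = 4*(-48) = -192)
-164 + 697*p = -164 + 697*(-192) = -164 - 133824 = -133988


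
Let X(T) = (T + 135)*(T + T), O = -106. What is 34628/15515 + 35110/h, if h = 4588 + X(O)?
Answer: -49071197/2420340 ≈ -20.275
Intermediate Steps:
X(T) = 2*T*(135 + T) (X(T) = (135 + T)*(2*T) = 2*T*(135 + T))
h = -1560 (h = 4588 + 2*(-106)*(135 - 106) = 4588 + 2*(-106)*29 = 4588 - 6148 = -1560)
34628/15515 + 35110/h = 34628/15515 + 35110/(-1560) = 34628*(1/15515) + 35110*(-1/1560) = 34628/15515 - 3511/156 = -49071197/2420340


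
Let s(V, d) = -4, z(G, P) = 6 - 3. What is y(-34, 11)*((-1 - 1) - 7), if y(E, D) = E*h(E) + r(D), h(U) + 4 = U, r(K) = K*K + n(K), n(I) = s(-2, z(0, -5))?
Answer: -12681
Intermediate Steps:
z(G, P) = 3
n(I) = -4
r(K) = -4 + K² (r(K) = K*K - 4 = K² - 4 = -4 + K²)
h(U) = -4 + U
y(E, D) = -4 + D² + E*(-4 + E) (y(E, D) = E*(-4 + E) + (-4 + D²) = -4 + D² + E*(-4 + E))
y(-34, 11)*((-1 - 1) - 7) = (-4 + 11² - 34*(-4 - 34))*((-1 - 1) - 7) = (-4 + 121 - 34*(-38))*(-2 - 7) = (-4 + 121 + 1292)*(-9) = 1409*(-9) = -12681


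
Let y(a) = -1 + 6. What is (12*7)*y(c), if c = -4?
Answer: 420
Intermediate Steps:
y(a) = 5
(12*7)*y(c) = (12*7)*5 = 84*5 = 420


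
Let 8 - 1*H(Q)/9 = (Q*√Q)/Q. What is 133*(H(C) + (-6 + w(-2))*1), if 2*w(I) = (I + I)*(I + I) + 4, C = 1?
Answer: 8911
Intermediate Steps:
w(I) = 2 + 2*I² (w(I) = ((I + I)*(I + I) + 4)/2 = ((2*I)*(2*I) + 4)/2 = (4*I² + 4)/2 = (4 + 4*I²)/2 = 2 + 2*I²)
H(Q) = 72 - 9*√Q (H(Q) = 72 - 9*Q*√Q/Q = 72 - 9*Q^(3/2)/Q = 72 - 9*√Q)
133*(H(C) + (-6 + w(-2))*1) = 133*((72 - 9*√1) + (-6 + (2 + 2*(-2)²))*1) = 133*((72 - 9*1) + (-6 + (2 + 2*4))*1) = 133*((72 - 9) + (-6 + (2 + 8))*1) = 133*(63 + (-6 + 10)*1) = 133*(63 + 4*1) = 133*(63 + 4) = 133*67 = 8911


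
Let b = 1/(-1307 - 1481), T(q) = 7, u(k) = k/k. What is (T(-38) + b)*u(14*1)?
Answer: 19515/2788 ≈ 6.9996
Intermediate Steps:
u(k) = 1
b = -1/2788 (b = 1/(-2788) = -1/2788 ≈ -0.00035868)
(T(-38) + b)*u(14*1) = (7 - 1/2788)*1 = (19515/2788)*1 = 19515/2788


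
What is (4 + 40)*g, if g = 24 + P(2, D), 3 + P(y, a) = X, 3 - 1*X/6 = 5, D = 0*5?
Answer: 396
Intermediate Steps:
D = 0
X = -12 (X = 18 - 6*5 = 18 - 30 = -12)
P(y, a) = -15 (P(y, a) = -3 - 12 = -15)
g = 9 (g = 24 - 15 = 9)
(4 + 40)*g = (4 + 40)*9 = 44*9 = 396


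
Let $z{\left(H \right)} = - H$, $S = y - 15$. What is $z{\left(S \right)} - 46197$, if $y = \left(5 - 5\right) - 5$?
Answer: $-46177$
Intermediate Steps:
$y = -5$ ($y = 0 - 5 = -5$)
$S = -20$ ($S = -5 - 15 = -20$)
$z{\left(S \right)} - 46197 = \left(-1\right) \left(-20\right) - 46197 = 20 - 46197 = -46177$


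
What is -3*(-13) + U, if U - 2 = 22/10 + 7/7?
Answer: 221/5 ≈ 44.200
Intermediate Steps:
U = 26/5 (U = 2 + (22/10 + 7/7) = 2 + (22*(⅒) + 7*(⅐)) = 2 + (11/5 + 1) = 2 + 16/5 = 26/5 ≈ 5.2000)
-3*(-13) + U = -3*(-13) + 26/5 = 39 + 26/5 = 221/5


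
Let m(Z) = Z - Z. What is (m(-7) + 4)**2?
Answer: 16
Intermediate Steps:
m(Z) = 0
(m(-7) + 4)**2 = (0 + 4)**2 = 4**2 = 16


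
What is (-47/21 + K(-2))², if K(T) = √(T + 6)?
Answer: 25/441 ≈ 0.056689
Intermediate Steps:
K(T) = √(6 + T)
(-47/21 + K(-2))² = (-47/21 + √(6 - 2))² = (-47/21 + √4)² = (-1*47/21 + 2)² = (-47/21 + 2)² = (-5/21)² = 25/441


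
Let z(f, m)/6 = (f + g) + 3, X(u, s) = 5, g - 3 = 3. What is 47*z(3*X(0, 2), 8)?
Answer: 6768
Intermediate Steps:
g = 6 (g = 3 + 3 = 6)
z(f, m) = 54 + 6*f (z(f, m) = 6*((f + 6) + 3) = 6*((6 + f) + 3) = 6*(9 + f) = 54 + 6*f)
47*z(3*X(0, 2), 8) = 47*(54 + 6*(3*5)) = 47*(54 + 6*15) = 47*(54 + 90) = 47*144 = 6768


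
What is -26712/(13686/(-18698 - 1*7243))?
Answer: 115489332/2281 ≈ 50631.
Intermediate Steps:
-26712/(13686/(-18698 - 1*7243)) = -26712/(13686/(-18698 - 7243)) = -26712/(13686/(-25941)) = -26712/(13686*(-1/25941)) = -26712/(-4562/8647) = -26712*(-8647/4562) = 115489332/2281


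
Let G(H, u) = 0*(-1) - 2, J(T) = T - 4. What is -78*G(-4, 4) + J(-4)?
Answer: 148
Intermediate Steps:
J(T) = -4 + T
G(H, u) = -2 (G(H, u) = 0 - 2 = -2)
-78*G(-4, 4) + J(-4) = -78*(-2) + (-4 - 4) = 156 - 8 = 148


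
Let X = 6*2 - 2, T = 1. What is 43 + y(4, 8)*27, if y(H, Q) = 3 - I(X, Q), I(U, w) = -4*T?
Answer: 232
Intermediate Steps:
X = 10 (X = 12 - 2 = 10)
I(U, w) = -4 (I(U, w) = -4*1 = -4)
y(H, Q) = 7 (y(H, Q) = 3 - 1*(-4) = 3 + 4 = 7)
43 + y(4, 8)*27 = 43 + 7*27 = 43 + 189 = 232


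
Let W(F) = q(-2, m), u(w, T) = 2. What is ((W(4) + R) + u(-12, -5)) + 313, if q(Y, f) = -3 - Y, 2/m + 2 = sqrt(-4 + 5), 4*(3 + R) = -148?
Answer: 274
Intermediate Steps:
R = -40 (R = -3 + (1/4)*(-148) = -3 - 37 = -40)
m = -2 (m = 2/(-2 + sqrt(-4 + 5)) = 2/(-2 + sqrt(1)) = 2/(-2 + 1) = 2/(-1) = 2*(-1) = -2)
W(F) = -1 (W(F) = -3 - 1*(-2) = -3 + 2 = -1)
((W(4) + R) + u(-12, -5)) + 313 = ((-1 - 40) + 2) + 313 = (-41 + 2) + 313 = -39 + 313 = 274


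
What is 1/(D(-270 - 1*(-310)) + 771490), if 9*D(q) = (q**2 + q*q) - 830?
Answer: 3/2315260 ≈ 1.2957e-6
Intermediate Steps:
D(q) = -830/9 + 2*q**2/9 (D(q) = ((q**2 + q*q) - 830)/9 = ((q**2 + q**2) - 830)/9 = (2*q**2 - 830)/9 = (-830 + 2*q**2)/9 = -830/9 + 2*q**2/9)
1/(D(-270 - 1*(-310)) + 771490) = 1/((-830/9 + 2*(-270 - 1*(-310))**2/9) + 771490) = 1/((-830/9 + 2*(-270 + 310)**2/9) + 771490) = 1/((-830/9 + (2/9)*40**2) + 771490) = 1/((-830/9 + (2/9)*1600) + 771490) = 1/((-830/9 + 3200/9) + 771490) = 1/(790/3 + 771490) = 1/(2315260/3) = 3/2315260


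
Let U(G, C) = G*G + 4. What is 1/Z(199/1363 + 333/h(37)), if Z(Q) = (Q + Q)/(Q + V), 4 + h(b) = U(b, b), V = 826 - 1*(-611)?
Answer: 72488977/39260 ≈ 1846.4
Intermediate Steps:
V = 1437 (V = 826 + 611 = 1437)
U(G, C) = 4 + G**2 (U(G, C) = G**2 + 4 = 4 + G**2)
h(b) = b**2 (h(b) = -4 + (4 + b**2) = b**2)
Z(Q) = 2*Q/(1437 + Q) (Z(Q) = (Q + Q)/(Q + 1437) = (2*Q)/(1437 + Q) = 2*Q/(1437 + Q))
1/Z(199/1363 + 333/h(37)) = 1/(2*(199/1363 + 333/(37**2))/(1437 + (199/1363 + 333/(37**2)))) = 1/(2*(199*(1/1363) + 333/1369)/(1437 + (199*(1/1363) + 333/1369))) = 1/(2*(199/1363 + 333*(1/1369))/(1437 + (199/1363 + 333*(1/1369)))) = 1/(2*(199/1363 + 9/37)/(1437 + (199/1363 + 9/37))) = 1/(2*(19630/50431)/(1437 + 19630/50431)) = 1/(2*(19630/50431)/(72488977/50431)) = 1/(2*(19630/50431)*(50431/72488977)) = 1/(39260/72488977) = 72488977/39260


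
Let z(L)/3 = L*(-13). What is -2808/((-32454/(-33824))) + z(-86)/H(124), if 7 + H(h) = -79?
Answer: -1782287/601 ≈ -2965.5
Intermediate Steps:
H(h) = -86 (H(h) = -7 - 79 = -86)
z(L) = -39*L (z(L) = 3*(L*(-13)) = 3*(-13*L) = -39*L)
-2808/((-32454/(-33824))) + z(-86)/H(124) = -2808/((-32454/(-33824))) - 39*(-86)/(-86) = -2808/((-32454*(-1/33824))) + 3354*(-1/86) = -2808/16227/16912 - 39 = -2808*16912/16227 - 39 = -1758848/601 - 39 = -1782287/601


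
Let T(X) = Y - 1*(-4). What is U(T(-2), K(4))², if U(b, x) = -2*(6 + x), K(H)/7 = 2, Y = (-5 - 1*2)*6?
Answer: 1600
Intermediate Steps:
Y = -42 (Y = (-5 - 2)*6 = -7*6 = -42)
K(H) = 14 (K(H) = 7*2 = 14)
T(X) = -38 (T(X) = -42 - 1*(-4) = -42 + 4 = -38)
U(b, x) = -12 - 2*x
U(T(-2), K(4))² = (-12 - 2*14)² = (-12 - 28)² = (-40)² = 1600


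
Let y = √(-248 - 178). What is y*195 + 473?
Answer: 473 + 195*I*√426 ≈ 473.0 + 4024.8*I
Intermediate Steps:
y = I*√426 (y = √(-426) = I*√426 ≈ 20.64*I)
y*195 + 473 = (I*√426)*195 + 473 = 195*I*√426 + 473 = 473 + 195*I*√426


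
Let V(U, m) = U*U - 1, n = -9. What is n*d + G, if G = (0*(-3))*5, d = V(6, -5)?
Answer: -315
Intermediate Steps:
V(U, m) = -1 + U² (V(U, m) = U² - 1 = -1 + U²)
d = 35 (d = -1 + 6² = -1 + 36 = 35)
G = 0 (G = 0*5 = 0)
n*d + G = -9*35 + 0 = -315 + 0 = -315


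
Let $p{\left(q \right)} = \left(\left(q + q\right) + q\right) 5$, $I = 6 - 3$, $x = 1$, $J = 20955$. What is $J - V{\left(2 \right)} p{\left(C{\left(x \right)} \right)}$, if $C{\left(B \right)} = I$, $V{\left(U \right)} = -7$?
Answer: $21270$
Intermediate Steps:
$I = 3$ ($I = 6 - 3 = 3$)
$C{\left(B \right)} = 3$
$p{\left(q \right)} = 15 q$ ($p{\left(q \right)} = \left(2 q + q\right) 5 = 3 q 5 = 15 q$)
$J - V{\left(2 \right)} p{\left(C{\left(x \right)} \right)} = 20955 - - 7 \cdot 15 \cdot 3 = 20955 - \left(-7\right) 45 = 20955 - -315 = 20955 + 315 = 21270$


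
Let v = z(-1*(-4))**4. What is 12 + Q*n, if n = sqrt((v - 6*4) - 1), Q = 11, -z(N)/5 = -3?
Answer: 12 + 110*sqrt(506) ≈ 2486.4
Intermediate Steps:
z(N) = 15 (z(N) = -5*(-3) = 15)
v = 50625 (v = 15**4 = 50625)
n = 10*sqrt(506) (n = sqrt((50625 - 6*4) - 1) = sqrt((50625 - 1*24) - 1) = sqrt((50625 - 24) - 1) = sqrt(50601 - 1) = sqrt(50600) = 10*sqrt(506) ≈ 224.94)
12 + Q*n = 12 + 11*(10*sqrt(506)) = 12 + 110*sqrt(506)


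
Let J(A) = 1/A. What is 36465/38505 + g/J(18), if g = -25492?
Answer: -69287113/151 ≈ -4.5886e+5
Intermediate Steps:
36465/38505 + g/J(18) = 36465/38505 - 25492/(1/18) = 36465*(1/38505) - 25492/1/18 = 143/151 - 25492*18 = 143/151 - 458856 = -69287113/151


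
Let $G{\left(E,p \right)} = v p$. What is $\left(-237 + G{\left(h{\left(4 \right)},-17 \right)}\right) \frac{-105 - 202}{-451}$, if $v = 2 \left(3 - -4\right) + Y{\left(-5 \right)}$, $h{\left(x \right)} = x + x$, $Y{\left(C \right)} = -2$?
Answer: $- \frac{135387}{451} \approx -300.19$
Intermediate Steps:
$h{\left(x \right)} = 2 x$
$v = 12$ ($v = 2 \left(3 - -4\right) - 2 = 2 \left(3 + 4\right) - 2 = 2 \cdot 7 - 2 = 14 - 2 = 12$)
$G{\left(E,p \right)} = 12 p$
$\left(-237 + G{\left(h{\left(4 \right)},-17 \right)}\right) \frac{-105 - 202}{-451} = \left(-237 + 12 \left(-17\right)\right) \frac{-105 - 202}{-451} = \left(-237 - 204\right) \left(-105 - 202\right) \left(- \frac{1}{451}\right) = - 441 \left(\left(-307\right) \left(- \frac{1}{451}\right)\right) = \left(-441\right) \frac{307}{451} = - \frac{135387}{451}$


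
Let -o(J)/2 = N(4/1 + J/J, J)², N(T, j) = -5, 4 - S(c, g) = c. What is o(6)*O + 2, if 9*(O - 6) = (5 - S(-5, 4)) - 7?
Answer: -2132/9 ≈ -236.89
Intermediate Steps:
S(c, g) = 4 - c
O = 43/9 (O = 6 + ((5 - (4 - 1*(-5))) - 7)/9 = 6 + ((5 - (4 + 5)) - 7)/9 = 6 + ((5 - 1*9) - 7)/9 = 6 + ((5 - 9) - 7)/9 = 6 + (-4 - 7)/9 = 6 + (⅑)*(-11) = 6 - 11/9 = 43/9 ≈ 4.7778)
o(J) = -50 (o(J) = -2*(-5)² = -2*25 = -50)
o(6)*O + 2 = -50*43/9 + 2 = -2150/9 + 2 = -2132/9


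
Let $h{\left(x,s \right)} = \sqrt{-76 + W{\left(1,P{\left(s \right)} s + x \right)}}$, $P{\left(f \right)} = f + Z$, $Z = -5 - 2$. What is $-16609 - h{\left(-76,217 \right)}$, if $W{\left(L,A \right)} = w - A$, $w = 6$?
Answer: $-16609 - 2 i \sqrt{11391} \approx -16609.0 - 213.46 i$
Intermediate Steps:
$Z = -7$ ($Z = -5 - 2 = -7$)
$P{\left(f \right)} = -7 + f$ ($P{\left(f \right)} = f - 7 = -7 + f$)
$W{\left(L,A \right)} = 6 - A$
$h{\left(x,s \right)} = \sqrt{-70 - x - s \left(-7 + s\right)}$ ($h{\left(x,s \right)} = \sqrt{-76 - \left(-6 + x + \left(-7 + s\right) s\right)} = \sqrt{-76 - \left(-6 + x + s \left(-7 + s\right)\right)} = \sqrt{-70 - x - s \left(-7 + s\right)}$)
$-16609 - h{\left(-76,217 \right)} = -16609 - \sqrt{-70 - -76 - 217 \left(-7 + 217\right)} = -16609 - \sqrt{-70 + 76 - 217 \cdot 210} = -16609 - \sqrt{-70 + 76 - 45570} = -16609 - \sqrt{-45564} = -16609 - 2 i \sqrt{11391}$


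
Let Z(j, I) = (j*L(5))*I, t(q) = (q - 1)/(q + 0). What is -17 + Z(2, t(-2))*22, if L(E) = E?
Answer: 313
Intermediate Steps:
t(q) = (-1 + q)/q
Z(j, I) = 5*I*j (Z(j, I) = (j*5)*I = (5*j)*I = 5*I*j)
-17 + Z(2, t(-2))*22 = -17 + (5*((-1 - 2)/(-2))*2)*22 = -17 + (5*(-1/2*(-3))*2)*22 = -17 + (5*(3/2)*2)*22 = -17 + 15*22 = -17 + 330 = 313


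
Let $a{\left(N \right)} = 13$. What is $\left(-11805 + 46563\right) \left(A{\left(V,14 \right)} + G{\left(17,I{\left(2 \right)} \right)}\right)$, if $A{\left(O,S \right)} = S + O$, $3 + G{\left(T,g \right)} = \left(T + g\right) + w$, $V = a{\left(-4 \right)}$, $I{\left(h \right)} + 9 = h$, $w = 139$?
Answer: $6013134$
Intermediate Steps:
$I{\left(h \right)} = -9 + h$
$V = 13$
$G{\left(T,g \right)} = 136 + T + g$ ($G{\left(T,g \right)} = -3 + \left(\left(T + g\right) + 139\right) = -3 + \left(139 + T + g\right) = 136 + T + g$)
$A{\left(O,S \right)} = O + S$
$\left(-11805 + 46563\right) \left(A{\left(V,14 \right)} + G{\left(17,I{\left(2 \right)} \right)}\right) = \left(-11805 + 46563\right) \left(\left(13 + 14\right) + \left(136 + 17 + \left(-9 + 2\right)\right)\right) = 34758 \left(27 + \left(136 + 17 - 7\right)\right) = 34758 \left(27 + 146\right) = 34758 \cdot 173 = 6013134$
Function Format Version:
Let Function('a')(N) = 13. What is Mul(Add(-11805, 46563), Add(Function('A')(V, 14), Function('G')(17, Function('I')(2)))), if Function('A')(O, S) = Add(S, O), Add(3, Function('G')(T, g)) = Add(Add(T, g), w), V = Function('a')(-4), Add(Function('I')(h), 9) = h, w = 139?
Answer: 6013134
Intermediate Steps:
Function('I')(h) = Add(-9, h)
V = 13
Function('G')(T, g) = Add(136, T, g) (Function('G')(T, g) = Add(-3, Add(Add(T, g), 139)) = Add(-3, Add(139, T, g)) = Add(136, T, g))
Function('A')(O, S) = Add(O, S)
Mul(Add(-11805, 46563), Add(Function('A')(V, 14), Function('G')(17, Function('I')(2)))) = Mul(Add(-11805, 46563), Add(Add(13, 14), Add(136, 17, Add(-9, 2)))) = Mul(34758, Add(27, Add(136, 17, -7))) = Mul(34758, Add(27, 146)) = Mul(34758, 173) = 6013134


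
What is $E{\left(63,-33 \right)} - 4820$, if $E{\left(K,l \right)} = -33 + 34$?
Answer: $-4819$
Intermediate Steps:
$E{\left(K,l \right)} = 1$
$E{\left(63,-33 \right)} - 4820 = 1 - 4820 = -4819$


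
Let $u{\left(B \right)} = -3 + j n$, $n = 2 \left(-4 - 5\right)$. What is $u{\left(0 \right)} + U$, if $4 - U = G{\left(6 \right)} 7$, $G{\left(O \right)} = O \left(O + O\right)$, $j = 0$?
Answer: $-503$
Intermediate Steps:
$n = -18$ ($n = 2 \left(-9\right) = -18$)
$G{\left(O \right)} = 2 O^{2}$ ($G{\left(O \right)} = O 2 O = 2 O^{2}$)
$U = -500$ ($U = 4 - 2 \cdot 6^{2} \cdot 7 = 4 - 2 \cdot 36 \cdot 7 = 4 - 72 \cdot 7 = 4 - 504 = -500$)
$u{\left(B \right)} = -3$ ($u{\left(B \right)} = -3 + 0 \left(-18\right) = -3 + 0 = -3$)
$u{\left(0 \right)} + U = -3 - 500 = -503$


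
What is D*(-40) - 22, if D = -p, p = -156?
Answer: -6262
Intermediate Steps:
D = 156 (D = -1*(-156) = 156)
D*(-40) - 22 = 156*(-40) - 22 = -6240 - 22 = -6262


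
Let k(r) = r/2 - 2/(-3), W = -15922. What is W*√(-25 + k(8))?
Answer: -15922*I*√183/3 ≈ -71796.0*I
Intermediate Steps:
k(r) = ⅔ + r/2 (k(r) = r*(½) - 2*(-⅓) = r/2 + ⅔ = ⅔ + r/2)
W*√(-25 + k(8)) = -15922*√(-25 + (⅔ + (½)*8)) = -15922*√(-25 + (⅔ + 4)) = -15922*√(-25 + 14/3) = -15922*I*√183/3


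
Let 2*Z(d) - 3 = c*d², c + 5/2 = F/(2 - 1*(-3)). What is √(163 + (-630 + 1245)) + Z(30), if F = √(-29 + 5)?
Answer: -2247/2 + √778 + 180*I*√6 ≈ -1095.6 + 440.91*I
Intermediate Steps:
F = 2*I*√6 (F = √(-24) = 2*I*√6 ≈ 4.899*I)
c = -5/2 + 2*I*√6/5 (c = -5/2 + (2*I*√6)/(2 - 1*(-3)) = -5/2 + (2*I*√6)/(2 + 3) = -5/2 + (2*I*√6)/5 = -5/2 + (2*I*√6)*(⅕) = -5/2 + 2*I*√6/5 ≈ -2.5 + 0.9798*I)
Z(d) = 3/2 + d²*(-5/2 + 2*I*√6/5)/2 (Z(d) = 3/2 + ((-5/2 + 2*I*√6/5)*d²)/2 = 3/2 + (d²*(-5/2 + 2*I*√6/5))/2 = 3/2 + d²*(-5/2 + 2*I*√6/5)/2)
√(163 + (-630 + 1245)) + Z(30) = √(163 + (-630 + 1245)) + (3/2 + (1/20)*30²*(-25 + 4*I*√6)) = √(163 + 615) + (3/2 + (1/20)*900*(-25 + 4*I*√6)) = √778 + (3/2 + (-1125 + 180*I*√6)) = √778 + (-2247/2 + 180*I*√6) = -2247/2 + √778 + 180*I*√6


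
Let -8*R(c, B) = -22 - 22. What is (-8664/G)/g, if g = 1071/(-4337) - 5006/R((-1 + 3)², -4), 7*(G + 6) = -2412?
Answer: -482222356/17764434425 ≈ -0.027145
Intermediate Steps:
R(c, B) = 11/2 (R(c, B) = -(-22 - 22)/8 = -⅛*(-44) = 11/2)
G = -2454/7 (G = -6 + (⅐)*(-2412) = -6 - 2412/7 = -2454/7 ≈ -350.57)
g = -43433825/47707 (g = 1071/(-4337) - 5006/11/2 = 1071*(-1/4337) - 5006*2/11 = -1071/4337 - 10012/11 = -43433825/47707 ≈ -910.43)
(-8664/G)/g = (-8664/(-2454/7))/(-43433825/47707) = -8664*(-7/2454)*(-47707/43433825) = (10108/409)*(-47707/43433825) = -482222356/17764434425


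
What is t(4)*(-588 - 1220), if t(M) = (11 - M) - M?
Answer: -5424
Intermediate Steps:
t(M) = 11 - 2*M
t(4)*(-588 - 1220) = (11 - 2*4)*(-588 - 1220) = (11 - 8)*(-1808) = 3*(-1808) = -5424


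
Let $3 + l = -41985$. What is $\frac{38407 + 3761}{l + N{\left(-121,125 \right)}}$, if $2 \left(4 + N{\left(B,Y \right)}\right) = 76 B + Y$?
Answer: $- \frac{84336}{93055} \approx -0.9063$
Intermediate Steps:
$l = -41988$ ($l = -3 - 41985 = -41988$)
$N{\left(B,Y \right)} = -4 + \frac{Y}{2} + 38 B$ ($N{\left(B,Y \right)} = -4 + \frac{76 B + Y}{2} = -4 + \frac{Y + 76 B}{2} = -4 + \left(\frac{Y}{2} + 38 B\right) = -4 + \frac{Y}{2} + 38 B$)
$\frac{38407 + 3761}{l + N{\left(-121,125 \right)}} = \frac{38407 + 3761}{-41988 + \left(-4 + \frac{1}{2} \cdot 125 + 38 \left(-121\right)\right)} = \frac{42168}{-41988 - \frac{9079}{2}} = \frac{42168}{- \frac{93055}{2}} = 42168 \left(- \frac{2}{93055}\right) = - \frac{84336}{93055}$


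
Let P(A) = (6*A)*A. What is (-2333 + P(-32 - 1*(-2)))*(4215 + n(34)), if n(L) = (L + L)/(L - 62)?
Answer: 90439696/7 ≈ 1.2920e+7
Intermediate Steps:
P(A) = 6*A**2
n(L) = 2*L/(-62 + L) (n(L) = (2*L)/(-62 + L) = 2*L/(-62 + L))
(-2333 + P(-32 - 1*(-2)))*(4215 + n(34)) = (-2333 + 6*(-32 - 1*(-2))**2)*(4215 + 2*34/(-62 + 34)) = (-2333 + 6*(-32 + 2)**2)*(4215 + 2*34/(-28)) = (-2333 + 6*(-30)**2)*(4215 + 2*34*(-1/28)) = (-2333 + 6*900)*(4215 - 17/7) = (-2333 + 5400)*(29488/7) = 3067*(29488/7) = 90439696/7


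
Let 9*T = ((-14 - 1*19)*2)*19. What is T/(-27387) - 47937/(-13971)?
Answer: 1314797245/382623777 ≈ 3.4363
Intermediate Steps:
T = -418/3 (T = (((-14 - 1*19)*2)*19)/9 = (((-14 - 19)*2)*19)/9 = (-33*2*19)/9 = (-66*19)/9 = (⅑)*(-1254) = -418/3 ≈ -139.33)
T/(-27387) - 47937/(-13971) = -418/3/(-27387) - 47937/(-13971) = -418/3*(-1/27387) - 47937*(-1/13971) = 418/82161 + 15979/4657 = 1314797245/382623777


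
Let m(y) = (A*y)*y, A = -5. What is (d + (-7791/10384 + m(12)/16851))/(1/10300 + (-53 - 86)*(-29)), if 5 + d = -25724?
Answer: -3864404945651425/605423320009332 ≈ -6.3830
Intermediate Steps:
d = -25729 (d = -5 - 25724 = -25729)
m(y) = -5*y² (m(y) = (-5*y)*y = -5*y²)
(d + (-7791/10384 + m(12)/16851))/(1/10300 + (-53 - 86)*(-29)) = (-25729 + (-7791/10384 - 5*12²/16851))/(1/10300 + (-53 - 86)*(-29)) = (-25729 + (-7791*1/10384 - 5*144*(1/16851)))/(1/10300 - 139*(-29)) = (-25729 + (-7791/10384 - 720*1/16851))/(1/10300 + 4031) = (-25729 + (-7791/10384 - 240/5617))/(41519301/10300) = (-25729 - 46254207/58326928)*(10300/41519301) = -1500739784719/58326928*10300/41519301 = -3864404945651425/605423320009332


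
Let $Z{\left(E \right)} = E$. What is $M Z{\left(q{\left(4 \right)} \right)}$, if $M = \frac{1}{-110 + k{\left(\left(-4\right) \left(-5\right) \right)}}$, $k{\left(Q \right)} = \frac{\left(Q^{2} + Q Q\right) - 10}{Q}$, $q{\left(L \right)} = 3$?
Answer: $- \frac{2}{47} \approx -0.042553$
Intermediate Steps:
$k{\left(Q \right)} = \frac{-10 + 2 Q^{2}}{Q}$ ($k{\left(Q \right)} = \frac{\left(Q^{2} + Q^{2}\right) - 10}{Q} = \frac{2 Q^{2} - 10}{Q} = \frac{-10 + 2 Q^{2}}{Q}$)
$M = - \frac{2}{141}$ ($M = \frac{1}{-110 - \left(\frac{1}{2} - \left(-8\right) \left(-5\right)\right)} = \frac{1}{-110 + \left(- \frac{10}{20} + 2 \cdot 20\right)} = \frac{1}{-110 + \left(\left(-10\right) \frac{1}{20} + 40\right)} = \frac{1}{-110 + \left(- \frac{1}{2} + 40\right)} = \frac{1}{-110 + \frac{79}{2}} = \frac{1}{- \frac{141}{2}} = - \frac{2}{141} \approx -0.014184$)
$M Z{\left(q{\left(4 \right)} \right)} = \left(- \frac{2}{141}\right) 3 = - \frac{2}{47}$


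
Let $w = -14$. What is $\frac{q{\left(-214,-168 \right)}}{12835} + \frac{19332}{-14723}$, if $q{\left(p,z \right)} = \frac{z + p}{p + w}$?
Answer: $- \frac{28283576987}{21542546370} \approx -1.3129$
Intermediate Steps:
$q{\left(p,z \right)} = \frac{p + z}{-14 + p}$ ($q{\left(p,z \right)} = \frac{z + p}{p - 14} = \frac{p + z}{-14 + p}$)
$\frac{q{\left(-214,-168 \right)}}{12835} + \frac{19332}{-14723} = \frac{\frac{1}{-14 - 214} \left(-214 - 168\right)}{12835} + \frac{19332}{-14723} = \frac{1}{-228} \left(-382\right) \frac{1}{12835} + 19332 \left(- \frac{1}{14723}\right) = \left(- \frac{1}{228}\right) \left(-382\right) \frac{1}{12835} - \frac{19332}{14723} = \frac{191}{114} \cdot \frac{1}{12835} - \frac{19332}{14723} = \frac{191}{1463190} - \frac{19332}{14723} = - \frac{28283576987}{21542546370}$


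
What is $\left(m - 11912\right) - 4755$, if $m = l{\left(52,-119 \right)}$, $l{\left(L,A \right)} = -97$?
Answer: $-16764$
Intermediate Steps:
$m = -97$
$\left(m - 11912\right) - 4755 = \left(-97 - 11912\right) - 4755 = -12009 - 4755 = -16764$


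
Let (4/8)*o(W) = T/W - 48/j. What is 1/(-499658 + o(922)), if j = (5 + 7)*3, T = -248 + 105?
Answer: -1383/691031131 ≈ -2.0014e-6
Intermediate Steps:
T = -143
j = 36 (j = 12*3 = 36)
o(W) = -8/3 - 286/W (o(W) = 2*(-143/W - 48/36) = 2*(-143/W - 48*1/36) = 2*(-143/W - 4/3) = 2*(-4/3 - 143/W) = -8/3 - 286/W)
1/(-499658 + o(922)) = 1/(-499658 + (-8/3 - 286/922)) = 1/(-499658 + (-8/3 - 286*1/922)) = 1/(-499658 + (-8/3 - 143/461)) = 1/(-499658 - 4117/1383) = 1/(-691031131/1383) = -1383/691031131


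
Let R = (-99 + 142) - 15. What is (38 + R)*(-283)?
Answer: -18678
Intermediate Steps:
R = 28 (R = 43 - 15 = 28)
(38 + R)*(-283) = (38 + 28)*(-283) = 66*(-283) = -18678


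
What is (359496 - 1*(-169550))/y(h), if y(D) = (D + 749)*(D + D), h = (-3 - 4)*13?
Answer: -37789/8554 ≈ -4.4177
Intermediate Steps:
h = -91 (h = -7*13 = -91)
y(D) = 2*D*(749 + D) (y(D) = (749 + D)*(2*D) = 2*D*(749 + D))
(359496 - 1*(-169550))/y(h) = (359496 - 1*(-169550))/((2*(-91)*(749 - 91))) = (359496 + 169550)/((2*(-91)*658)) = 529046/(-119756) = 529046*(-1/119756) = -37789/8554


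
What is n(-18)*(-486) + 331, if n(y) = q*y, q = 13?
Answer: 114055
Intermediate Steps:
n(y) = 13*y
n(-18)*(-486) + 331 = (13*(-18))*(-486) + 331 = -234*(-486) + 331 = 113724 + 331 = 114055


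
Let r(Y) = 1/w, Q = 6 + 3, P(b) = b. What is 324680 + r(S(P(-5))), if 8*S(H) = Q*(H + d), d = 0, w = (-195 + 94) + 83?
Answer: 5844239/18 ≈ 3.2468e+5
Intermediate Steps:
w = -18 (w = -101 + 83 = -18)
Q = 9
S(H) = 9*H/8 (S(H) = (9*(H + 0))/8 = (9*H)/8 = 9*H/8)
r(Y) = -1/18 (r(Y) = 1/(-18) = -1/18)
324680 + r(S(P(-5))) = 324680 - 1/18 = 5844239/18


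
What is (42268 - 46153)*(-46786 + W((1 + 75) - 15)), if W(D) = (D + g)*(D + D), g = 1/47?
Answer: 7183543710/47 ≈ 1.5284e+8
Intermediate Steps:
g = 1/47 ≈ 0.021277
W(D) = 2*D*(1/47 + D) (W(D) = (D + 1/47)*(D + D) = (1/47 + D)*(2*D) = 2*D*(1/47 + D))
(42268 - 46153)*(-46786 + W((1 + 75) - 15)) = (42268 - 46153)*(-46786 + 2*((1 + 75) - 15)*(1 + 47*((1 + 75) - 15))/47) = -3885*(-46786 + 2*(76 - 15)*(1 + 47*(76 - 15))/47) = -3885*(-46786 + (2/47)*61*(1 + 47*61)) = -3885*(-46786 + (2/47)*61*(1 + 2867)) = -3885*(-46786 + (2/47)*61*2868) = -3885*(-46786 + 349896/47) = -3885*(-1849046/47) = 7183543710/47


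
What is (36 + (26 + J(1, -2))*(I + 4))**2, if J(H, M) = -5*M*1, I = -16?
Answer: 156816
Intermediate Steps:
J(H, M) = -5*M
(36 + (26 + J(1, -2))*(I + 4))**2 = (36 + (26 - 5*(-2))*(-16 + 4))**2 = (36 + (26 + 10)*(-12))**2 = (36 + 36*(-12))**2 = (36 - 432)**2 = (-396)**2 = 156816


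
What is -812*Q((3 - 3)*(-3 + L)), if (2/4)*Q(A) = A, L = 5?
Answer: 0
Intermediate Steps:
Q(A) = 2*A
-812*Q((3 - 3)*(-3 + L)) = -1624*(3 - 3)*(-3 + 5) = -1624*0*2 = -1624*0 = -812*0 = 0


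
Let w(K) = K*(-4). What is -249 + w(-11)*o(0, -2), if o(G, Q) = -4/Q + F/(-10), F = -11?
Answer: -563/5 ≈ -112.60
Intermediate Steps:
w(K) = -4*K
o(G, Q) = 11/10 - 4/Q (o(G, Q) = -4/Q - 11/(-10) = -4/Q - 11*(-⅒) = -4/Q + 11/10 = 11/10 - 4/Q)
-249 + w(-11)*o(0, -2) = -249 + (-4*(-11))*(11/10 - 4/(-2)) = -249 + 44*(11/10 - 4*(-½)) = -249 + 44*(11/10 + 2) = -249 + 44*(31/10) = -249 + 682/5 = -563/5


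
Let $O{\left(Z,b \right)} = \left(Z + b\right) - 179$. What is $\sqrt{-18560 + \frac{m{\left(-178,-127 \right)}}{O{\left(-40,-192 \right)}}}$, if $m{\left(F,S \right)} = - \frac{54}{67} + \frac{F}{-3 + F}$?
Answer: $\frac{2 i \sqrt{115267902251011746}}{4984197} \approx 136.24 i$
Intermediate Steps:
$m{\left(F,S \right)} = - \frac{54}{67} + \frac{F}{-3 + F}$ ($m{\left(F,S \right)} = \left(-54\right) \frac{1}{67} + \frac{F}{-3 + F} = - \frac{54}{67} + \frac{F}{-3 + F}$)
$O{\left(Z,b \right)} = -179 + Z + b$
$\sqrt{-18560 + \frac{m{\left(-178,-127 \right)}}{O{\left(-40,-192 \right)}}} = \sqrt{-18560 + \frac{\frac{1}{67} \frac{1}{-3 - 178} \left(162 + 13 \left(-178\right)\right)}{-179 - 40 - 192}} = \sqrt{-18560 + \frac{\frac{1}{67} \frac{1}{-181} \left(162 - 2314\right)}{-411}} = \sqrt{-18560 + \frac{1}{67} \left(- \frac{1}{181}\right) \left(-2152\right) \left(- \frac{1}{411}\right)} = \sqrt{-18560 + \frac{2152}{12127} \left(- \frac{1}{411}\right)} = \sqrt{-18560 - \frac{2152}{4984197}} = \sqrt{- \frac{92506698472}{4984197}} = \frac{2 i \sqrt{115267902251011746}}{4984197}$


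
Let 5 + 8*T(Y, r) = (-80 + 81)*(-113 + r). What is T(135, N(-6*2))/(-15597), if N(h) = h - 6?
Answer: 17/15597 ≈ 0.0010900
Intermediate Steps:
N(h) = -6 + h
T(Y, r) = -59/4 + r/8 (T(Y, r) = -5/8 + ((-80 + 81)*(-113 + r))/8 = -5/8 + (1*(-113 + r))/8 = -5/8 + (-113 + r)/8 = -5/8 + (-113/8 + r/8) = -59/4 + r/8)
T(135, N(-6*2))/(-15597) = (-59/4 + (-6 - 6*2)/8)/(-15597) = (-59/4 + (-6 - 12)/8)*(-1/15597) = (-59/4 + (⅛)*(-18))*(-1/15597) = (-59/4 - 9/4)*(-1/15597) = -17*(-1/15597) = 17/15597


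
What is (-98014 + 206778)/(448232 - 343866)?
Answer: 54382/52183 ≈ 1.0421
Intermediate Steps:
(-98014 + 206778)/(448232 - 343866) = 108764/104366 = 108764*(1/104366) = 54382/52183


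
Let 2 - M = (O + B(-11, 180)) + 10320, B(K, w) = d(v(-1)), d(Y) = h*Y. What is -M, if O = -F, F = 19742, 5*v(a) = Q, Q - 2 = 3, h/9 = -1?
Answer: -9433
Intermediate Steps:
h = -9 (h = 9*(-1) = -9)
Q = 5 (Q = 2 + 3 = 5)
v(a) = 1 (v(a) = (⅕)*5 = 1)
d(Y) = -9*Y
B(K, w) = -9 (B(K, w) = -9*1 = -9)
O = -19742 (O = -1*19742 = -19742)
M = 9433 (M = 2 - ((-19742 - 9) + 10320) = 2 - (-19751 + 10320) = 2 - 1*(-9431) = 2 + 9431 = 9433)
-M = -1*9433 = -9433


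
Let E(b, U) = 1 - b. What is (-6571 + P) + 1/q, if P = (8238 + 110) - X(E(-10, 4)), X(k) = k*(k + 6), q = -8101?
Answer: 12880589/8101 ≈ 1590.0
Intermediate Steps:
X(k) = k*(6 + k)
P = 8161 (P = (8238 + 110) - (1 - 1*(-10))*(6 + (1 - 1*(-10))) = 8348 - (1 + 10)*(6 + (1 + 10)) = 8348 - 11*(6 + 11) = 8348 - 11*17 = 8348 - 1*187 = 8348 - 187 = 8161)
(-6571 + P) + 1/q = (-6571 + 8161) + 1/(-8101) = 1590 - 1/8101 = 12880589/8101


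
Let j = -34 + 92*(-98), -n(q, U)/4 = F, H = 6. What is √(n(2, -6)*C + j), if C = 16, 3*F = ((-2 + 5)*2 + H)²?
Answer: I*√12122 ≈ 110.1*I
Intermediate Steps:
F = 48 (F = ((-2 + 5)*2 + 6)²/3 = (3*2 + 6)²/3 = (6 + 6)²/3 = (⅓)*12² = (⅓)*144 = 48)
n(q, U) = -192 (n(q, U) = -4*48 = -192)
j = -9050 (j = -34 - 9016 = -9050)
√(n(2, -6)*C + j) = √(-192*16 - 9050) = √(-3072 - 9050) = √(-12122) = I*√12122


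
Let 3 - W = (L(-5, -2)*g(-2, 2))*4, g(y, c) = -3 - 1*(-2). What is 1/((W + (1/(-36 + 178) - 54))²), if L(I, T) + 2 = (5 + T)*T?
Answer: 20164/138886225 ≈ 0.00014518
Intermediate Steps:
L(I, T) = -2 + T*(5 + T) (L(I, T) = -2 + (5 + T)*T = -2 + T*(5 + T))
g(y, c) = -1 (g(y, c) = -3 + 2 = -1)
W = -29 (W = 3 - (-2 + (-2)² + 5*(-2))*(-1)*4 = 3 - (-2 + 4 - 10)*(-1)*4 = 3 - (-8*(-1))*4 = 3 - 8*4 = 3 - 1*32 = 3 - 32 = -29)
1/((W + (1/(-36 + 178) - 54))²) = 1/((-29 + (1/(-36 + 178) - 54))²) = 1/((-29 + (1/142 - 54))²) = 1/((-29 - 7667/142)²) = 1/((-11785/142)²) = 1/(138886225/20164) = 20164/138886225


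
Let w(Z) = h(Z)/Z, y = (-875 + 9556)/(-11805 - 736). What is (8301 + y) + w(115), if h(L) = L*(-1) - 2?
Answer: 11969361103/1442215 ≈ 8299.3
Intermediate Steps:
y = -8681/12541 (y = 8681/(-12541) = 8681*(-1/12541) = -8681/12541 ≈ -0.69221)
h(L) = -2 - L (h(L) = -L - 2 = -2 - L)
w(Z) = (-2 - Z)/Z
(8301 + y) + w(115) = (8301 - 8681/12541) + (-2 - 1*115)/115 = 104094160/12541 + (-2 - 115)/115 = 104094160/12541 + (1/115)*(-117) = 104094160/12541 - 117/115 = 11969361103/1442215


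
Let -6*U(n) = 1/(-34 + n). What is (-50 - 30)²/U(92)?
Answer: -2227200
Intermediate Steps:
U(n) = -1/(6*(-34 + n))
(-50 - 30)²/U(92) = (-50 - 30)²/((-1/(-204 + 6*92))) = (-80)²/((-1/(-204 + 552))) = 6400/((-1/348)) = 6400/((-1*1/348)) = 6400/(-1/348) = 6400*(-348) = -2227200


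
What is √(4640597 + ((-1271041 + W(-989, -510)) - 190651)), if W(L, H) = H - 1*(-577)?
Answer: 2*√794743 ≈ 1783.0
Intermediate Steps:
W(L, H) = 577 + H (W(L, H) = H + 577 = 577 + H)
√(4640597 + ((-1271041 + W(-989, -510)) - 190651)) = √(4640597 + ((-1271041 + (577 - 510)) - 190651)) = √(4640597 + ((-1271041 + 67) - 190651)) = √(4640597 + (-1270974 - 190651)) = √(4640597 - 1461625) = √3178972 = 2*√794743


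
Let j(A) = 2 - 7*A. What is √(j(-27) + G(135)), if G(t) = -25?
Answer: √166 ≈ 12.884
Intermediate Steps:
√(j(-27) + G(135)) = √((2 - 7*(-27)) - 25) = √((2 + 189) - 25) = √(191 - 25) = √166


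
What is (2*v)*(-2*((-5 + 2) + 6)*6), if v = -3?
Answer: 216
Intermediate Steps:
(2*v)*(-2*((-5 + 2) + 6)*6) = (2*(-3))*(-2*((-5 + 2) + 6)*6) = -6*(-2*(-3 + 6))*6 = -6*(-2*3)*6 = -(-36)*6 = -6*(-36) = 216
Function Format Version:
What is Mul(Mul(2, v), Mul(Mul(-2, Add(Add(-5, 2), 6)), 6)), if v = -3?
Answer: 216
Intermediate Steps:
Mul(Mul(2, v), Mul(Mul(-2, Add(Add(-5, 2), 6)), 6)) = Mul(Mul(2, -3), Mul(Mul(-2, Add(Add(-5, 2), 6)), 6)) = Mul(-6, Mul(Mul(-2, Add(-3, 6)), 6)) = Mul(-6, Mul(Mul(-2, 3), 6)) = Mul(-6, Mul(-6, 6)) = Mul(-6, -36) = 216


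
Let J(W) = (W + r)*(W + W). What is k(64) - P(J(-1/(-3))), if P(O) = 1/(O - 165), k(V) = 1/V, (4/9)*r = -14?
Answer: 281/13376 ≈ 0.021008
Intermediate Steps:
r = -63/2 (r = (9/4)*(-14) = -63/2 ≈ -31.500)
k(V) = 1/V
J(W) = 2*W*(-63/2 + W) (J(W) = (W - 63/2)*(W + W) = (-63/2 + W)*(2*W) = 2*W*(-63/2 + W))
P(O) = 1/(-165 + O)
k(64) - P(J(-1/(-3))) = 1/64 - 1/(-165 + (-1/(-3))*(-63 + 2*(-1/(-3)))) = 1/64 - 1/(-165 + (-1*(-1/3))*(-63 + 2*(-1*(-1/3)))) = 1/64 - 1/(-165 + (-63 + 2*(1/3))/3) = 1/64 - 1/(-165 + (-63 + 2/3)/3) = 1/64 - 1/(-165 + (1/3)*(-187/3)) = 1/64 - 1/(-165 - 187/9) = 1/64 - 1/(-1672/9) = 1/64 - 1*(-9/1672) = 1/64 + 9/1672 = 281/13376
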